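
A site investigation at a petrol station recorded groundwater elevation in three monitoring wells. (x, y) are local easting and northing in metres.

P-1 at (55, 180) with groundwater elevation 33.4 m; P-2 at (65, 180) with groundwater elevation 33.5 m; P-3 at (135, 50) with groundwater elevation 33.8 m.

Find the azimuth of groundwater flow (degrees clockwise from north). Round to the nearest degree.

253°

Differences from P-1: to P-2 (Δx, Δy, Δh) = (10, 0, +0.1); to P-3 = (80, -130, +0.4).
Solve a·Δx + b·Δy = Δh: det = 10·(-130) − 80·0 = -1300.
∂h/∂x = [(+0.1)·(-130) − (+0.4)·0] / -1300 = +0.01000
∂h/∂y = [10·(+0.4) − 80·(+0.1)] / -1300 = +0.003077
Flow direction (−∇h) has components (-0.01000 E, -0.003077 N).
Azimuth = atan2(E, N) = atan2(-0.01000, -0.003077) = 252.9° ≈ 253°.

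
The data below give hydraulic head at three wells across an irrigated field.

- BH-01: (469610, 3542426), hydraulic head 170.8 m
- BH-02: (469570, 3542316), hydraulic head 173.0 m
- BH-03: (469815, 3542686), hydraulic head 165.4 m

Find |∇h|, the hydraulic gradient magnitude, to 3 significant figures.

0.0194

With h = a·x + b·y + c and BH-01 as origin, the differences give:
  (-40)·a + (-110)·b = +2.2
  205·a + 260·b = -5.4
Eliminate b (×260 and ×(-110), subtract): 12150·a = -22.00 → a = ∂h/∂x = -0.001811
Back-substitute: b = ∂h/∂y = -0.01934.
|∇h| = √(-0.001811² + -0.01934²) = 0.01942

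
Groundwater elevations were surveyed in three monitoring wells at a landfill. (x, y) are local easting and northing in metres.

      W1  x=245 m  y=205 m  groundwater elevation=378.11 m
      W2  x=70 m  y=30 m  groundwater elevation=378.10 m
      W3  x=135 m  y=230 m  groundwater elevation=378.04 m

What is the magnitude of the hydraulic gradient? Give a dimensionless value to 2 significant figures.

0.00071

Differences from W1: to W2 (Δx, Δy, Δh) = (-175, -175, -0.01); to W3 = (-110, 25, -0.07).
Solve a·Δx + b·Δy = Δh: det = (-175)·25 − (-110)·(-175) = -23625.
∂h/∂x = [(-0.01)·25 − (-0.07)·(-175)] / -23625 = +0.0005291
∂h/∂y = [(-175)·(-0.07) − (-110)·(-0.01)] / -23625 = -0.0004720
|∇h| = √(0.0005291² + -0.0004720²) = 0.000709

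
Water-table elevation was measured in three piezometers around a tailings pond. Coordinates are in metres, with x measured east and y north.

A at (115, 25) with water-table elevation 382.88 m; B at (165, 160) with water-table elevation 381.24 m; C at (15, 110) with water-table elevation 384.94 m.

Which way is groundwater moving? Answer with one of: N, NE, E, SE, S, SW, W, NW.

Differences from A: to B (Δx, Δy, Δh) = (50, 135, -1.64); to C = (-100, 85, +2.06).
Determinant of the coordinate differences = 50·85 − (-100)·135 = 17750.
∂h/∂x = [(-1.64)·85 − (+2.06)·135] / 17750 = -0.02352
∂h/∂y = [50·(+2.06) − (-100)·(-1.64)] / 17750 = -0.003437
Flow = −∇h = (+0.02352 east, +0.003437 north), which points east.

E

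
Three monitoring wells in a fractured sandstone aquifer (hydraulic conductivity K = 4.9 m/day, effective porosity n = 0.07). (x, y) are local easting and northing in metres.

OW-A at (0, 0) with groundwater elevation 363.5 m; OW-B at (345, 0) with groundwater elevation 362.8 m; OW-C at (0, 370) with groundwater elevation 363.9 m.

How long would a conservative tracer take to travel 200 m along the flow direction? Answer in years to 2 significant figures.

3.4 years

∂h/∂x = (362.8 − 363.5) / (345 − 0) = -0.002029
∂h/∂y = (363.9 − 363.5) / (370 − 0) = +0.001081
|∇h| = √(-0.002029² + 0.001081²) = 0.002299
Seepage velocity v = K·i/n = 4.9 × 0.002299 / 0.07 = 0.1609 m/day.
t = 200 / 0.1609 = 1243 days = 3.4 years.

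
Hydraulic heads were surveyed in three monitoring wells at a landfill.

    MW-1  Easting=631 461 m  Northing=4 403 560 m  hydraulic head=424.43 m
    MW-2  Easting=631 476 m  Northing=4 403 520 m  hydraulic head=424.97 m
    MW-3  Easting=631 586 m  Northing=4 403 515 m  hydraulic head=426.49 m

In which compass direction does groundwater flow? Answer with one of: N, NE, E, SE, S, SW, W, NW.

Differences from MW-1: to MW-2 (Δx, Δy, Δh) = (15, -40, +0.54); to MW-3 = (125, -45, +2.06).
Determinant of the coordinate differences = 15·(-45) − 125·(-40) = 4325.
∂h/∂x = [(+0.54)·(-45) − (+2.06)·(-40)] / 4325 = +0.01343
∂h/∂y = [15·(+2.06) − 125·(+0.54)] / 4325 = -0.008462
Flow = −∇h = (-0.01343 east, +0.008462 north), which points northwest.

NW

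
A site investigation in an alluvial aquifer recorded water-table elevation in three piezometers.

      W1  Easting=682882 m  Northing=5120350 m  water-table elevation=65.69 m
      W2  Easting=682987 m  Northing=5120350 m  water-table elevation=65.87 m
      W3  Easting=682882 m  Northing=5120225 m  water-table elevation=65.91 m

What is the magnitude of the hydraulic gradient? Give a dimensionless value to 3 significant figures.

0.00246

∂h/∂x = (65.87 − 65.69) / (682987 − 682882) = +0.001714
∂h/∂y = (65.91 − 65.69) / (5120225 − 5120350) = -0.001760
|∇h| = √(0.001714² + -0.001760²) = 0.002457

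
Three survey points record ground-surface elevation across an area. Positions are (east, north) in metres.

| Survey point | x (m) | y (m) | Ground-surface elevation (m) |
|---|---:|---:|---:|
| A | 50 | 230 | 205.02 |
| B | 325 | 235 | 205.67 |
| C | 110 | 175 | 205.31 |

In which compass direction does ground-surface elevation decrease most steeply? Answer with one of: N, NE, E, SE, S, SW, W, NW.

NW

With z = a·x + b·y + c and A as origin, the differences give:
  275·a + 5·b = +0.65
  60·a + (-55)·b = +0.29
Eliminate b (×(-55) and ×5, subtract): -15425·a = -37.200 → a = ∂z/∂x = +0.002412
Back-substitute: b = ∂z/∂y = -0.002642.
Steepest decrease is along −∇f = (-0.002412 E, +0.002642 N) → northwest.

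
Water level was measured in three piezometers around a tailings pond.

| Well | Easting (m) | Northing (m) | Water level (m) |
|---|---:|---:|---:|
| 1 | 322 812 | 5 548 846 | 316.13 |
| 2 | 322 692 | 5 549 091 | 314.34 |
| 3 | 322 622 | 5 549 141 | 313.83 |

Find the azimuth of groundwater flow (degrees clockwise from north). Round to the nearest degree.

331°

With h = a·x + b·y + c and 1 as origin, the differences give:
  (-120)·a + 245·b = -1.79
  (-190)·a + 295·b = -2.30
Eliminate b (×295 and ×245, subtract): 11150·a = 35.450 → a = ∂h/∂x = +0.003179
Back-substitute: b = ∂h/∂y = -0.005749.
Flow direction (−∇h) has components (-0.003179 E, +0.005749 N).
Azimuth = atan2(E, N) = atan2(-0.003179, +0.005749) = 331.1° ≈ 331°.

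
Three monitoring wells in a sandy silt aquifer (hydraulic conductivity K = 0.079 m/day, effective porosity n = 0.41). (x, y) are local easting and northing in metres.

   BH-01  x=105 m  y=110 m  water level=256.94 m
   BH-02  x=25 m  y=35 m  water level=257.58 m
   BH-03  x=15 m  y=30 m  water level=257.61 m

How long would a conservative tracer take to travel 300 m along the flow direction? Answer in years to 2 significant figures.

360 years

With h = a·x + b·y + c and BH-01 as origin, the differences give:
  (-80)·a + (-75)·b = +0.64
  (-90)·a + (-80)·b = +0.67
Eliminate b (×(-80) and ×(-75), subtract): -350·a = -0.950 → a = ∂h/∂x = +0.002714
Back-substitute: b = ∂h/∂y = -0.01143.
|∇h| = √(0.002714² + -0.01143²) = 0.01175
Seepage velocity v = K·i/n = 0.079 × 0.01175 / 0.41 = 0.002264 m/day.
t = 300 / 0.002264 = 1.325e+05 days = 363 years.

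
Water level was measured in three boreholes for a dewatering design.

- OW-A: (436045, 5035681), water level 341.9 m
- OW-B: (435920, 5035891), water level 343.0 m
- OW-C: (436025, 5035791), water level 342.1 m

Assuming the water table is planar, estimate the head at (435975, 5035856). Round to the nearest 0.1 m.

Three-point gradient (reference OW-A): Δ to OW-B = (-125, 210, +1.1), Δ to OW-C = (-20, 110, +0.2).
∂h/∂x = -0.008272, ∂h/∂y = +0.0003141 (det = -9550).
h(435975, 5035856) = 341.9 + (-0.008272)·(-70) + (+0.0003141)·(175) = 341.9 +0.579 +0.055 = 342.534 m.

342.5 m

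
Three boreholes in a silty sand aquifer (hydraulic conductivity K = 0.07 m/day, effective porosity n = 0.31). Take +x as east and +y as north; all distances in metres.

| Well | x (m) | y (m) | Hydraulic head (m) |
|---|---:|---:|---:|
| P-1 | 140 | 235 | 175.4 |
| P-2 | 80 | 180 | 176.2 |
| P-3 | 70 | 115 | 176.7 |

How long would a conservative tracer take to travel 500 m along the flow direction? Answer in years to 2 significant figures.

Differences from P-1: to P-2 (Δx, Δy, Δh) = (-60, -55, +0.8); to P-3 = (-70, -120, +1.3).
Determinant of the coordinate differences = (-60)·(-120) − (-70)·(-55) = 3350.
∂h/∂x = [(+0.8)·(-120) − (+1.3)·(-55)] / 3350 = -0.007313
∂h/∂y = [(-60)·(+1.3) − (-70)·(+0.8)] / 3350 = -0.006567
|∇h| = √(-0.007313² + -0.006567²) = 0.009829
Seepage velocity v = K·i/n = 0.07 × 0.009829 / 0.31 = 0.002219 m/day.
t = 500 / 0.002219 = 2.253e+05 days = 617 years.

620 years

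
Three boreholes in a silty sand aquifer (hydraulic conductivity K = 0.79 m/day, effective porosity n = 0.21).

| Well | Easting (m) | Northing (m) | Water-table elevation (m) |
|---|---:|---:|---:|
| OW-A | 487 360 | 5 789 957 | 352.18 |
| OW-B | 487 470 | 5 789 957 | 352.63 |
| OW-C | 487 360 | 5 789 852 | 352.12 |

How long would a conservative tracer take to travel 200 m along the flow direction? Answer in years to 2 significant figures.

35 years

∂h/∂x = (352.63 − 352.18) / (487470 − 487360) = +0.004091
∂h/∂y = (352.12 − 352.18) / (5789852 − 5789957) = +0.0005714
|∇h| = √(0.004091² + 0.0005714²) = 0.004131
Seepage velocity v = K·i/n = 0.79 × 0.004131 / 0.21 = 0.01554 m/day.
t = 200 / 0.01554 = 1.287e+04 days = 35.2 years.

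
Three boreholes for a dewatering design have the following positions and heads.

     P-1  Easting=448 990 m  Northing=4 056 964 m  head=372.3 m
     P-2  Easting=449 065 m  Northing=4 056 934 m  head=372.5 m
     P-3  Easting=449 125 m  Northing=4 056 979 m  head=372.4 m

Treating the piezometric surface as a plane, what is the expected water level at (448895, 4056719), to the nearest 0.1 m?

373.1 m

With h = a·x + b·y + c and P-1 as origin, the differences give:
  75·a + (-30)·b = +0.2
  135·a + 15·b = +0.1
Eliminate b (×15 and ×(-30), subtract): 5175·a = 6.00 → a = ∂h/∂x = +0.001159
Back-substitute: b = ∂h/∂y = -0.003768.
h(448895, 4056719) = 372.3 + (+0.001159)·(-95) + (-0.003768)·(-245) = 372.3 -0.110 +0.923 = 373.113 m.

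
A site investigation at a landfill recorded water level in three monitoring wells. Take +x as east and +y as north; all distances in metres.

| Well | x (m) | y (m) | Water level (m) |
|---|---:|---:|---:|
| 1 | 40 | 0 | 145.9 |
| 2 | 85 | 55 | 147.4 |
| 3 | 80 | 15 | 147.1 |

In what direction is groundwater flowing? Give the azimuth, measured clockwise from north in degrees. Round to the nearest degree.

262°

Taking 1 as reference: 2−1 = (45, 55, +1.5); 3−1 = (40, 15, +1.2).
Solve a·Δx + b·Δy = Δh: det = 45·15 − 40·55 = -1525.
∂h/∂x = [(+1.5)·15 − (+1.2)·55] / -1525 = +0.02852
∂h/∂y = [45·(+1.2) − 40·(+1.5)] / -1525 = +0.003934
Flow direction (−∇h) has components (-0.02852 E, -0.003934 N).
Azimuth = atan2(E, N) = atan2(-0.02852, -0.003934) = 262.1° ≈ 262°.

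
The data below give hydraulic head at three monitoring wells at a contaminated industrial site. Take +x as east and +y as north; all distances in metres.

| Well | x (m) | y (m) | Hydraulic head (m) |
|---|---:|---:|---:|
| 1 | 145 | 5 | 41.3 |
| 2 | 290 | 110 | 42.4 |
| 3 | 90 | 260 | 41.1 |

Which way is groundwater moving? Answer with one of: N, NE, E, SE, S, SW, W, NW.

Taking 1 as reference: 2−1 = (145, 105, +1.1); 3−1 = (-55, 255, -0.2).
Determinant of the coordinate differences = 145·255 − (-55)·105 = 42750.
∂h/∂x = [(+1.1)·255 − (-0.2)·105] / 42750 = +0.007053
∂h/∂y = [145·(-0.2) − (-55)·(+1.1)] / 42750 = +0.0007368
Flow = −∇h = (-0.007053 east, -0.0007368 north), which points west.

W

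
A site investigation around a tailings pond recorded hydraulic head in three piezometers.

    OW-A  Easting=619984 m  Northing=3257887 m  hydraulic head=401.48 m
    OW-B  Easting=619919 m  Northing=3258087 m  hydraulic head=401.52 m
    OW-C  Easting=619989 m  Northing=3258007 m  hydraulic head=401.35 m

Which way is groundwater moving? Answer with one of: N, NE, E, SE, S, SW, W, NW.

E

Three-point gradient (reference OW-A): Δ to OW-B = (-65, 200, +0.04), Δ to OW-C = (5, 120, -0.13).
∂h/∂x = -0.003500, ∂h/∂y = -0.0009375 (det = -8800).
Flow = −∇h = (+0.003500 east, +0.0009375 north), which points east.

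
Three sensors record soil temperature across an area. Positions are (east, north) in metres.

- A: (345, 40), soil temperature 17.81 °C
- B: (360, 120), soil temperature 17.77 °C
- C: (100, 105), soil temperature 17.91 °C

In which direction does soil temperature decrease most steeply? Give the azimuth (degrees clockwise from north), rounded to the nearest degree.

Taking A as reference: B−A = (15, 80, -0.04); C−A = (-245, 65, +0.10).
Determinant of the coordinate differences = 15·65 − (-245)·80 = 20575.
∂T/∂x = [(-0.04)·65 − (+0.10)·80] / 20575 = -0.0005152
∂T/∂y = [15·(+0.10) − (-245)·(-0.04)] / 20575 = -0.0004034
Steepest decrease is along −∇f: components (+0.0005152 E, +0.0004034 N).
Azimuth = atan2(+0.0005152, +0.0004034) = 51.9° ≈ 052°.

052°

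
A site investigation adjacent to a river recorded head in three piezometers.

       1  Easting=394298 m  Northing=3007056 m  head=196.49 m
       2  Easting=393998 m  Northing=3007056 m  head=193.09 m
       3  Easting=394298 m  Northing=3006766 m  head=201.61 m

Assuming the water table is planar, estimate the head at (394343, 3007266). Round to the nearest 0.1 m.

193.3 m

∂h/∂x = (193.09 − 196.49) / (393998 − 394298) = +0.01133
∂h/∂y = (201.61 − 196.49) / (3006766 − 3007056) = -0.01766
h(394343, 3007266) = 196.49 + (+0.01133)·(45) + (-0.01766)·(210) = 196.49 +0.510 -3.708 = 193.292 m.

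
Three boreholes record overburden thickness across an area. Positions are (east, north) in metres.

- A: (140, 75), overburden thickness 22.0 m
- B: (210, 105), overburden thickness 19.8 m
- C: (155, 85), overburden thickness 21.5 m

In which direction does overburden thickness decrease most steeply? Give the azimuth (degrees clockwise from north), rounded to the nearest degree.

074°

Taking A as reference: B−A = (70, 30, -2.2); C−A = (15, 10, -0.5).
Determinant of the coordinate differences = 70·10 − 15·30 = 250.
∂d/∂x = [(-2.2)·10 − (-0.5)·30] / 250 = -0.02800
∂d/∂y = [70·(-0.5) − 15·(-2.2)] / 250 = -0.008000
Steepest decrease is along −∇f: components (+0.02800 E, +0.008000 N).
Azimuth = atan2(+0.02800, +0.008000) = 74.1° ≈ 074°.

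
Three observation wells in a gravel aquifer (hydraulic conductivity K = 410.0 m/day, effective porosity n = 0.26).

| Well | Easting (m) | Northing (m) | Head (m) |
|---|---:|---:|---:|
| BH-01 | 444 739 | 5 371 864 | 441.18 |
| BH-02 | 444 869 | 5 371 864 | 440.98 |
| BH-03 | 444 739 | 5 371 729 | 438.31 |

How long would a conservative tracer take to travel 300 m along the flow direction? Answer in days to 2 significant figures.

∂h/∂x = (440.98 − 441.18) / (444869 − 444739) = -0.001538
∂h/∂y = (438.31 − 441.18) / (5371729 − 5371864) = +0.02126
|∇h| = √(-0.001538² + 0.02126²) = 0.02132
Seepage velocity v = K·i/n = 410.0 × 0.02132 / 0.26 = 33.62 m/day.
t = 300 / 33.62 = 8.923 days.

8.9 days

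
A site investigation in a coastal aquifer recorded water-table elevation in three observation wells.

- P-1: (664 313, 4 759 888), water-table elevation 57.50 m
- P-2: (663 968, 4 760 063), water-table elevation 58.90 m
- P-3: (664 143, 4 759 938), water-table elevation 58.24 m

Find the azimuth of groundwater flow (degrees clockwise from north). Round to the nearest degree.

074°

Taking P-1 as reference: P-2−P-1 = (-345, 175, +1.40); P-3−P-1 = (-170, 50, +0.74).
Determinant of the coordinate differences = (-345)·50 − (-170)·175 = 12500.
∂h/∂x = [(+1.40)·50 − (+0.74)·175] / 12500 = -0.004760
∂h/∂y = [(-345)·(+0.74) − (-170)·(+1.40)] / 12500 = -0.001384
Flow direction (−∇h) has components (+0.004760 E, +0.001384 N).
Azimuth = atan2(E, N) = atan2(+0.004760, +0.001384) = 73.8° ≈ 074°.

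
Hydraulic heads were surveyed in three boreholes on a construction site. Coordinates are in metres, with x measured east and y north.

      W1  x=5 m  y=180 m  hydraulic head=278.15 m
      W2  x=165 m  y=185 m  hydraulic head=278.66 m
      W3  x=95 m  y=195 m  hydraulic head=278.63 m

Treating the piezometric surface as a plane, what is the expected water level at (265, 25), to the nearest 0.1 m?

Taking W1 as reference: W2−W1 = (160, 5, +0.51); W3−W1 = (90, 15, +0.48).
Solve a·Δx + b·Δy = Δh: det = 160·15 − 90·5 = 1950.
∂h/∂x = [(+0.51)·15 − (+0.48)·5] / 1950 = +0.002692
∂h/∂y = [160·(+0.48) − 90·(+0.51)] / 1950 = +0.01585
h(265, 25) = 278.15 + (+0.002692)·(260) + (+0.01585)·(-155) = 278.15 +0.700 -2.456 = 276.394 m.

276.4 m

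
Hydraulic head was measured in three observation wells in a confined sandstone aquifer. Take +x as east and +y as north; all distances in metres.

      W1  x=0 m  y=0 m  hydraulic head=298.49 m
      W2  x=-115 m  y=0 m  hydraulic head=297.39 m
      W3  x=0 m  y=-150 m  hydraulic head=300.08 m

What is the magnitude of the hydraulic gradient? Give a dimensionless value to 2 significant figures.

∂h/∂x = (297.39 − 298.49) / (-115 − 0) = +0.009565
∂h/∂y = (300.08 − 298.49) / (-150 − 0) = -0.01060
|∇h| = √(0.009565² + -0.01060²) = 0.01428

0.014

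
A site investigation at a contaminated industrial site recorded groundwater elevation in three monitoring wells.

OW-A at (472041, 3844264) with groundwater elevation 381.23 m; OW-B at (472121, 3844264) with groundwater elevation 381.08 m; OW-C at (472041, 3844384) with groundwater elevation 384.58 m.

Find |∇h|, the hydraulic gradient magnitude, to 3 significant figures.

∂h/∂x = (381.08 − 381.23) / (472121 − 472041) = -0.001875
∂h/∂y = (384.58 − 381.23) / (3844384 − 3844264) = +0.02792
|∇h| = √(-0.001875² + 0.02792²) = 0.02798

0.0280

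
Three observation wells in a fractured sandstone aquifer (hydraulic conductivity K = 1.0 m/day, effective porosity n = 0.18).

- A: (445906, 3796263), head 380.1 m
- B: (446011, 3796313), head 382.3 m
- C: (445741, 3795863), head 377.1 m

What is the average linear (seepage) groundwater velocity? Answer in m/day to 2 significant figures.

0.12 m/day

Taking A as reference: B−A = (105, 50, +2.2); C−A = (-165, -400, -3.0).
Determinant of the coordinate differences = 105·(-400) − (-165)·50 = -33750.
∂h/∂x = [(+2.2)·(-400) − (-3.0)·50] / -33750 = +0.02163
∂h/∂y = [105·(-3.0) − (-165)·(+2.2)] / -33750 = -0.001422
|∇h| = √(0.02163² + -0.001422²) = 0.02168
Seepage velocity v = K·i/n = 1.0 × 0.02168 / 0.18 = 0.1204 m/day.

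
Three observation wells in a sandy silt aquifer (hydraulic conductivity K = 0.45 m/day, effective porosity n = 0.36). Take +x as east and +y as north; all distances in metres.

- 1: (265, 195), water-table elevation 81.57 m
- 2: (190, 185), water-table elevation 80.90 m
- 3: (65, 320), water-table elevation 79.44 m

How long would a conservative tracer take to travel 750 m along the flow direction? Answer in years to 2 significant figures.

Differences from 1: to 2 (Δx, Δy, Δh) = (-75, -10, -0.67); to 3 = (-200, 125, -2.13).
Solve a·Δx + b·Δy = Δh: det = (-75)·125 − (-200)·(-10) = -11375.
∂h/∂x = [(-0.67)·125 − (-2.13)·(-10)] / -11375 = +0.009235
∂h/∂y = [(-75)·(-2.13) − (-200)·(-0.67)] / -11375 = -0.002264
|∇h| = √(0.009235² + -0.002264²) = 0.009508
Seepage velocity v = K·i/n = 0.45 × 0.009508 / 0.36 = 0.01189 m/day.
t = 750 / 0.01189 = 6.308e+04 days = 173 years.

170 years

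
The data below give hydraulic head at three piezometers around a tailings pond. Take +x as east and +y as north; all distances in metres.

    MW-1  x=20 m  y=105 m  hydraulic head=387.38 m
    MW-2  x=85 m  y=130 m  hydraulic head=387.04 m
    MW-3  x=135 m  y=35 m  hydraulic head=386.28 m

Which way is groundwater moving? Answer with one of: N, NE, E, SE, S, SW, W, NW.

SE

Differences from MW-1: to MW-2 (Δx, Δy, Δh) = (65, 25, -0.34); to MW-3 = (115, -70, -1.10).
Determinant of the coordinate differences = 65·(-70) − 115·25 = -7425.
∂h/∂x = [(-0.34)·(-70) − (-1.10)·25] / -7425 = -0.006909
∂h/∂y = [65·(-1.10) − 115·(-0.34)] / -7425 = +0.004364
Flow = −∇h = (+0.006909 east, -0.004364 north), which points southeast.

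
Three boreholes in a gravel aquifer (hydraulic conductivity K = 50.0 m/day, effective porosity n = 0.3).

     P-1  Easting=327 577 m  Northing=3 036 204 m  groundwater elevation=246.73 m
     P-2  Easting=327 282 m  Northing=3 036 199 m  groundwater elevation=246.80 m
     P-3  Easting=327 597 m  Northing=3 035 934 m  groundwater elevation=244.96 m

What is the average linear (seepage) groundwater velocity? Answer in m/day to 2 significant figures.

Differences from P-1: to P-2 (Δx, Δy, Δh) = (-295, -5, +0.07); to P-3 = (20, -270, -1.77).
Solve a·Δx + b·Δy = Δh: det = (-295)·(-270) − 20·(-5) = 79750.
∂h/∂x = [(+0.07)·(-270) − (-1.77)·(-5)] / 79750 = -0.0003480
∂h/∂y = [(-295)·(-1.77) − 20·(+0.07)] / 79750 = +0.006530
|∇h| = √(-0.0003480² + 0.006530²) = 0.006539
Seepage velocity v = K·i/n = 50.0 × 0.006539 / 0.3 = 1.09 m/day.

1.1 m/day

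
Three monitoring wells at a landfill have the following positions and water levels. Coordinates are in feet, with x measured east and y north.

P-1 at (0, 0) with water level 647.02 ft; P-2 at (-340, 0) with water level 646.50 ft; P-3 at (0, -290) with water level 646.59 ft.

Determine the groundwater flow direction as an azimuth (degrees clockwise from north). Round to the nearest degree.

∂h/∂x = (646.50 − 647.02) / (-340 − 0) = +0.001529
∂h/∂y = (646.59 − 647.02) / (-290 − 0) = +0.001483
Flow direction (−∇h) has components (-0.001529 E, -0.001483 N).
Azimuth = atan2(E, N) = atan2(-0.001529, -0.001483) = 225.9° ≈ 226°.

226°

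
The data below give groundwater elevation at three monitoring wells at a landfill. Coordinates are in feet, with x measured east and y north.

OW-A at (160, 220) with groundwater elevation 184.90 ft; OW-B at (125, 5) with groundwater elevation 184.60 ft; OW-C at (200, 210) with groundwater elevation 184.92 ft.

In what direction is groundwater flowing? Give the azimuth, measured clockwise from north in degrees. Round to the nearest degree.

213°

Taking OW-A as reference: OW-B−OW-A = (-35, -215, -0.30); OW-C−OW-A = (40, -10, +0.02).
Solve a·Δx + b·Δy = Δh: det = (-35)·(-10) − 40·(-215) = 8950.
∂h/∂x = [(-0.30)·(-10) − (+0.02)·(-215)] / 8950 = +0.0008156
∂h/∂y = [(-35)·(+0.02) − 40·(-0.30)] / 8950 = +0.001263
Flow direction (−∇h) has components (-0.0008156 E, -0.001263 N).
Azimuth = atan2(E, N) = atan2(-0.0008156, -0.001263) = 212.9° ≈ 213°.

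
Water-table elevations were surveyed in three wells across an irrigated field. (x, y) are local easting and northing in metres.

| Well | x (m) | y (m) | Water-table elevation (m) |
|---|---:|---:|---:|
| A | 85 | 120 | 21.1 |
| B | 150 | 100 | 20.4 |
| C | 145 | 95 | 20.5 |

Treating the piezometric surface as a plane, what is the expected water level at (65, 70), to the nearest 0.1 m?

21.7 m

Three-point gradient (reference A): Δ to B = (65, -20, -0.7), Δ to C = (60, -25, -0.6).
∂h/∂x = -0.01294, ∂h/∂y = -0.007059 (det = -425).
h(65, 70) = 21.1 + (-0.01294)·(-20) + (-0.007059)·(-50) = 21.1 +0.259 +0.353 = 21.712 m.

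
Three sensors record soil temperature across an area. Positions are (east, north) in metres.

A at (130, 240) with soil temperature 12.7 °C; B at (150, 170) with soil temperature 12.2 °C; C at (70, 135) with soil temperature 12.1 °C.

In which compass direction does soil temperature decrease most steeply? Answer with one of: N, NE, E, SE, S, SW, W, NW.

Taking A as reference: B−A = (20, -70, -0.5); C−A = (-60, -105, -0.6).
Determinant of the coordinate differences = 20·(-105) − (-60)·(-70) = -6300.
∂T/∂x = [(-0.5)·(-105) − (-0.6)·(-70)] / -6300 = -0.001667
∂T/∂y = [20·(-0.6) − (-60)·(-0.5)] / -6300 = +0.006667
Steepest decrease is along −∇f = (+0.001667 E, -0.006667 N) → south.

S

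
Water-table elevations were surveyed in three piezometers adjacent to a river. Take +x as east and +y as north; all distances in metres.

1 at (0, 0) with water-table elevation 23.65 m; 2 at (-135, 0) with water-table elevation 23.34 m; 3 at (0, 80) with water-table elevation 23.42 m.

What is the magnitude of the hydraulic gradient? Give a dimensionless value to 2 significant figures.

∂h/∂x = (23.34 − 23.65) / (-135 − 0) = +0.002296
∂h/∂y = (23.42 − 23.65) / (80 − 0) = -0.002875
|∇h| = √(0.002296² + -0.002875²) = 0.003679

0.0037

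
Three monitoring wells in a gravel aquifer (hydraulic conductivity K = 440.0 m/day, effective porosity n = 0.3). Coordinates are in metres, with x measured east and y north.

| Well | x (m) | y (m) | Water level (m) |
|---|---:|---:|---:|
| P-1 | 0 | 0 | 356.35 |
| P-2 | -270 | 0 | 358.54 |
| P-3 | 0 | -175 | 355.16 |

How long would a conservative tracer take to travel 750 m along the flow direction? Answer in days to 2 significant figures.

∂h/∂x = (358.54 − 356.35) / (-270 − 0) = -0.008111
∂h/∂y = (355.16 − 356.35) / (-175 − 0) = +0.006800
|∇h| = √(-0.008111² + 0.006800²) = 0.01058
Seepage velocity v = K·i/n = 440.0 × 0.01058 / 0.3 = 15.52 m/day.
t = 750 / 15.52 = 48.32 days.

48 days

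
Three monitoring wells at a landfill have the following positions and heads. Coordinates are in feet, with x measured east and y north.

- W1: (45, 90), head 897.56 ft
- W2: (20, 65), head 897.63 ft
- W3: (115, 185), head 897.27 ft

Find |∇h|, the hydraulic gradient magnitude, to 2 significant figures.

0.0039

Three-point gradient (reference W1): Δ to W2 = (-25, -25, +0.07), Δ to W3 = (70, 95, -0.29).
∂h/∂x = +0.0009600, ∂h/∂y = -0.003760 (det = -625).
|∇h| = √(0.0009600² + -0.003760²) = 0.003881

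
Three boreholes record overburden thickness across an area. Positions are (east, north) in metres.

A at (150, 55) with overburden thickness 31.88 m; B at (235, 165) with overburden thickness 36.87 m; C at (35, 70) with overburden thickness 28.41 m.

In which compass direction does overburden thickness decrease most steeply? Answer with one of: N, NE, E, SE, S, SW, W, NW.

With d = a·x + b·y + c and A as origin, the differences give:
  85·a + 110·b = +4.99
  (-115)·a + 15·b = -3.47
Eliminate b (×15 and ×110, subtract): 13925·a = 456.550 → a = ∂d/∂x = +0.03279
Back-substitute: b = ∂d/∂y = +0.02003.
Steepest decrease is along −∇f = (-0.03279 E, -0.02003 N) → southwest.

SW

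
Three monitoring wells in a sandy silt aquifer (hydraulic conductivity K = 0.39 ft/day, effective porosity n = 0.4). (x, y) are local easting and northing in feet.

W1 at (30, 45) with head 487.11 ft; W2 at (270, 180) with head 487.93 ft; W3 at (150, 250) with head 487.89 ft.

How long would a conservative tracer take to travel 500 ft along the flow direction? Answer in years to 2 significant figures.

Differences from W1: to W2 (Δx, Δy, Δh) = (240, 135, +0.82); to W3 = (120, 205, +0.78).
Solve a·Δx + b·Δy = Δh: det = 240·205 − 120·135 = 33000.
∂h/∂x = [(+0.82)·205 − (+0.78)·135] / 33000 = +0.001903
∂h/∂y = [240·(+0.78) − 120·(+0.82)] / 33000 = +0.002691
|∇h| = √(0.001903² + 0.002691²) = 0.003296
Seepage velocity v = K·i/n = 0.39 × 0.003296 / 0.4 = 0.003214 ft/day.
t = 500 / 0.003214 = 1.556e+05 days = 426 years.

430 years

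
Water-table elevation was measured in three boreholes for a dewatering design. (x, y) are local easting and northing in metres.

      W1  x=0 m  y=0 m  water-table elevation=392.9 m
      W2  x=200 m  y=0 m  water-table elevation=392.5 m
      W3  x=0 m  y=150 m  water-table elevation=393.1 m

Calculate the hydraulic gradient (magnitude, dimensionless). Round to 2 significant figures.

∂h/∂x = (392.5 − 392.9) / (200 − 0) = -0.002000
∂h/∂y = (393.1 − 392.9) / (150 − 0) = +0.001333
|∇h| = √(-0.002000² + 0.001333²) = 0.002404

0.0024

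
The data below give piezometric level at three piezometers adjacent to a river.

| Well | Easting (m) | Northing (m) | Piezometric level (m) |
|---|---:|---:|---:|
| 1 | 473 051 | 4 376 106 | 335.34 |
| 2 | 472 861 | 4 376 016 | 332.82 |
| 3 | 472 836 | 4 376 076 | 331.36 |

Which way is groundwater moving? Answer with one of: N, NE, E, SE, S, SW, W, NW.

NW

With h = a·x + b·y + c and 1 as origin, the differences give:
  (-190)·a + (-90)·b = -2.52
  (-215)·a + (-30)·b = -3.98
Eliminate b (×(-30) and ×(-90), subtract): -13650·a = -282.600 → a = ∂h/∂x = +0.02070
Back-substitute: b = ∂h/∂y = -0.01571.
Flow = −∇h = (-0.02070 east, +0.01571 north), which points northwest.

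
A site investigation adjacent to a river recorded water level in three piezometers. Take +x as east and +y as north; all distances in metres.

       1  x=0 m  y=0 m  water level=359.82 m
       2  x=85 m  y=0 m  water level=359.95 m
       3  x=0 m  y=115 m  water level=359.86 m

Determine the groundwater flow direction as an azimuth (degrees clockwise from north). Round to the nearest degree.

∂h/∂x = (359.95 − 359.82) / (85 − 0) = +0.001529
∂h/∂y = (359.86 − 359.82) / (115 − 0) = +0.0003478
Flow direction (−∇h) has components (-0.001529 E, -0.0003478 N).
Azimuth = atan2(E, N) = atan2(-0.001529, -0.0003478) = 257.2° ≈ 257°.

257°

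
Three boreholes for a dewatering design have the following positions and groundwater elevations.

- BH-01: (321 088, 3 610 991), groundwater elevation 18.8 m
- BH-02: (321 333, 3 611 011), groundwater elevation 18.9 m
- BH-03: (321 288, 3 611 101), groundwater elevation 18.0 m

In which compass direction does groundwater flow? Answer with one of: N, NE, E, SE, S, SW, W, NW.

With h = a·x + b·y + c and BH-01 as origin, the differences give:
  245·a + 20·b = +0.1
  200·a + 110·b = -0.8
Eliminate b (×110 and ×20, subtract): 22950·a = 27.00 → a = ∂h/∂x = +0.001176
Back-substitute: b = ∂h/∂y = -0.009412.
Flow = −∇h = (-0.001176 east, +0.009412 north), which points north.

N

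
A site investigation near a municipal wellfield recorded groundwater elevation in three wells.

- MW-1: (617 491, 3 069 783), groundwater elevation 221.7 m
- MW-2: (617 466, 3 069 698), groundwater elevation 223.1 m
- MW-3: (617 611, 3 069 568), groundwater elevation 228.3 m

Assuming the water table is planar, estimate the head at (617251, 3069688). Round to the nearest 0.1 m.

219.7 m

Taking MW-1 as reference: MW-2−MW-1 = (-25, -85, +1.4); MW-3−MW-1 = (120, -215, +6.6).
Determinant of the coordinate differences = (-25)·(-215) − 120·(-85) = 15575.
∂h/∂x = [(+1.4)·(-215) − (+6.6)·(-85)] / 15575 = +0.01669
∂h/∂y = [(-25)·(+6.6) − 120·(+1.4)] / 15575 = -0.02138
h(617251, 3069688) = 221.7 + (+0.01669)·(-240) + (-0.02138)·(-95) = 221.7 -4.006 +2.031 = 219.725 m.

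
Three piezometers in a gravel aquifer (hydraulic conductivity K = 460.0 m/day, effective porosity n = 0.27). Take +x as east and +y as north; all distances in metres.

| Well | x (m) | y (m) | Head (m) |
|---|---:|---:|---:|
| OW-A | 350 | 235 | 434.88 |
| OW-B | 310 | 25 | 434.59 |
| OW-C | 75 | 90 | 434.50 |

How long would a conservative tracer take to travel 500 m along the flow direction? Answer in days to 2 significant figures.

Three-point gradient (reference OW-A): Δ to OW-B = (-40, -210, -0.29), Δ to OW-C = (-275, -145, -0.38).
∂h/∂x = +0.0007267, ∂h/∂y = +0.001243 (det = -51950).
|∇h| = √(0.0007267² + 0.001243²) = 0.00144
Seepage velocity v = K·i/n = 460.0 × 0.00144 / 0.27 = 2.453 m/day.
t = 500 / 2.453 = 203.8 days.

200 days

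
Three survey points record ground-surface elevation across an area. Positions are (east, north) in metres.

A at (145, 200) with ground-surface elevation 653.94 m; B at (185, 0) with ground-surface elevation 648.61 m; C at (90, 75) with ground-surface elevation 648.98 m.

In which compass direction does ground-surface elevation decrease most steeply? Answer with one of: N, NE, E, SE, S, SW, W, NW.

With z = a·x + b·y + c and A as origin, the differences give:
  40·a + (-200)·b = -5.33
  (-55)·a + (-125)·b = -4.96
Eliminate b (×(-125) and ×(-200), subtract): -16000·a = -325.750 → a = ∂z/∂x = +0.02036
Back-substitute: b = ∂z/∂y = +0.03072.
Steepest decrease is along −∇f = (-0.02036 E, -0.03072 N) → southwest.

SW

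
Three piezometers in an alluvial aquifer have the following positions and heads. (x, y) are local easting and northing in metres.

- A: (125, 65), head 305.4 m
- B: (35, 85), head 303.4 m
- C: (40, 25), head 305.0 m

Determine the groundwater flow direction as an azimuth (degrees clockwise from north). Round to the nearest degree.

327°

With h = a·x + b·y + c and A as origin, the differences give:
  (-90)·a + 20·b = -2.0
  (-85)·a + (-40)·b = -0.4
Eliminate b (×(-40) and ×20, subtract): 5300·a = 88.00 → a = ∂h/∂x = +0.01660
Back-substitute: b = ∂h/∂y = -0.02528.
Flow direction (−∇h) has components (-0.01660 E, +0.02528 N).
Azimuth = atan2(E, N) = atan2(-0.01660, +0.02528) = 326.7° ≈ 327°.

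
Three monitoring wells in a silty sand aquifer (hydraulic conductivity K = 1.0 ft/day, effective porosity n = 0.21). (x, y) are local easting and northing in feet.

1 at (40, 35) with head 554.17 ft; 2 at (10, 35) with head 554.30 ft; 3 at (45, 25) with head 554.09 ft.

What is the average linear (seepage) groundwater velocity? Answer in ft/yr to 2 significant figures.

13 ft/yr

Differences from 1: to 2 (Δx, Δy, Δh) = (-30, 0, +0.13); to 3 = (5, -10, -0.08).
Solve a·Δx + b·Δy = Δh: det = (-30)·(-10) − 5·0 = 300.
∂h/∂x = [(+0.13)·(-10) − (-0.08)·0] / 300 = -0.004333
∂h/∂y = [(-30)·(-0.08) − 5·(+0.13)] / 300 = +0.005833
|∇h| = √(-0.004333² + 0.005833²) = 0.007266
Seepage velocity v = K·i/n = 1.0 × 0.007266 / 0.21 = 0.0346 ft/day = 12.64 ft/yr.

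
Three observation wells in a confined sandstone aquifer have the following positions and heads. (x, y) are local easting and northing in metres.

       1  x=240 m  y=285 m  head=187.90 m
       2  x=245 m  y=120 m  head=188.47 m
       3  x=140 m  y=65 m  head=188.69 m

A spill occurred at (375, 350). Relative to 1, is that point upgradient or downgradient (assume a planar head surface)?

downgradient

Taking 1 as reference: 2−1 = (5, -165, +0.57); 3−1 = (-100, -220, +0.79).
Determinant of the coordinate differences = 5·(-220) − (-100)·(-165) = -17600.
∂h/∂x = [(+0.57)·(-220) − (+0.79)·(-165)] / -17600 = -0.0002813
∂h/∂y = [5·(+0.79) − (-100)·(+0.57)] / -17600 = -0.003463
Head at (375, 350) = 187.90 + (-0.0002813)·(135) + (-0.003463)·(65) = 187.64 m.
That is lower than the 187.90 m at 1, so the point is downgradient.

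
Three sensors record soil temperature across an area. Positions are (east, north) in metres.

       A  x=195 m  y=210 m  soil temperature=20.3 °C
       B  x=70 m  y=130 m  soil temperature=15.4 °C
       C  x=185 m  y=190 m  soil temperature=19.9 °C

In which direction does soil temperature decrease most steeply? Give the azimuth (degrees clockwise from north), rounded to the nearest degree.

With T = a·x + b·y + c and A as origin, the differences give:
  (-125)·a + (-80)·b = -4.9
  (-10)·a + (-20)·b = -0.4
Eliminate b (×(-20) and ×(-80), subtract): 1700·a = 66.00 → a = ∂T/∂x = +0.03882
Back-substitute: b = ∂T/∂y = +0.0005882.
Steepest decrease is along −∇f: components (-0.03882 E, -0.0005882 N).
Azimuth = atan2(-0.03882, -0.0005882) = 269.1° ≈ 269°.

269°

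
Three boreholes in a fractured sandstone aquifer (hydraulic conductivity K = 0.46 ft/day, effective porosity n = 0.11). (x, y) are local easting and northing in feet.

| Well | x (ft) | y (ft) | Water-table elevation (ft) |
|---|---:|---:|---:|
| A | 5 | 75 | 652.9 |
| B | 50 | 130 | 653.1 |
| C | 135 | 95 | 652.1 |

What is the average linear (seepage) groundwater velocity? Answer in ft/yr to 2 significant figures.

Three-point gradient (reference A): Δ to B = (45, 55, +0.2), Δ to C = (130, 20, -0.8).
∂h/∂x = -0.007680, ∂h/∂y = +0.009920 (det = -6250).
|∇h| = √(-0.007680² + 0.009920²) = 0.01255
Seepage velocity v = K·i/n = 0.46 × 0.01255 / 0.11 = 0.05248 ft/day = 19.17 ft/yr.

19 ft/yr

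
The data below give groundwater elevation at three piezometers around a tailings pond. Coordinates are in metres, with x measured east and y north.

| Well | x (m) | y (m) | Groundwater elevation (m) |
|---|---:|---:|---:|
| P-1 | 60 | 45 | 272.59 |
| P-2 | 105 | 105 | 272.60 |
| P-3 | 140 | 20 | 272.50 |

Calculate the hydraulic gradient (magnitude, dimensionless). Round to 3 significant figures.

Differences from P-1: to P-2 (Δx, Δy, Δh) = (45, 60, +0.01); to P-3 = (80, -25, -0.09).
Solve a·Δx + b·Δy = Δh: det = 45·(-25) − 80·60 = -5925.
∂h/∂x = [(+0.01)·(-25) − (-0.09)·60] / -5925 = -0.0008692
∂h/∂y = [45·(-0.09) − 80·(+0.01)] / -5925 = +0.0008186
|∇h| = √(-0.0008692² + 0.0008186²) = 0.001194

0.00119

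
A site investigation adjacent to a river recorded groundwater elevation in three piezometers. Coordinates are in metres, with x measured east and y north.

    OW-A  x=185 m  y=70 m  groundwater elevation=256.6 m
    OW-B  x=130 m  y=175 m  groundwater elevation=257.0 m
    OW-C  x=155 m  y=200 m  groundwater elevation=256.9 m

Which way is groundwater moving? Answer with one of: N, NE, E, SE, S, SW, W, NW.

With h = a·x + b·y + c and OW-A as origin, the differences give:
  (-55)·a + 105·b = +0.4
  (-30)·a + 130·b = +0.3
Eliminate b (×130 and ×105, subtract): -4000·a = 20.50 → a = ∂h/∂x = -0.005125
Back-substitute: b = ∂h/∂y = +0.001125.
Flow = −∇h = (+0.005125 east, -0.001125 north), which points east.

E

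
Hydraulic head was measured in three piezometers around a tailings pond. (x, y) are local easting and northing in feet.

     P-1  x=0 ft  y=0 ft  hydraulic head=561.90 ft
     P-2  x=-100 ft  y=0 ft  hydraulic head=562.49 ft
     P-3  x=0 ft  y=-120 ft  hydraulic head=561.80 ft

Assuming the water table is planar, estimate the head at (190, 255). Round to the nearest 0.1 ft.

561.0 ft

∂h/∂x = (562.49 − 561.90) / (-100 − 0) = -0.005900
∂h/∂y = (561.80 − 561.90) / (-120 − 0) = +0.0008333
h(190, 255) = 561.90 + (-0.005900)·(190) + (+0.0008333)·(255) = 561.90 -1.121 +0.213 = 560.991 ft.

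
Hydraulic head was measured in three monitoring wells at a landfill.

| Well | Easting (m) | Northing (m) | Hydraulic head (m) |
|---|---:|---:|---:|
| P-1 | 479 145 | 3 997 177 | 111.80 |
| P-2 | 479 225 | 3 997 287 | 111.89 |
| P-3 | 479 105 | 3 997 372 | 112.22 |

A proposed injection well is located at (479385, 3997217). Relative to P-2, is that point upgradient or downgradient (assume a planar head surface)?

With h = a·x + b·y + c and P-1 as origin, the differences give:
  80·a + 110·b = +0.09
  (-40)·a + 195·b = +0.42
Eliminate b (×195 and ×110, subtract): 20000·a = -28.650 → a = ∂h/∂x = -0.001432
Back-substitute: b = ∂h/∂y = +0.001860.
Head at (479385, 3997217) = 111.80 + (-0.001432)·(240) + (+0.001860)·(40) = 111.53 m.
That is lower than the 111.89 m at P-2, so the point is downgradient.

downgradient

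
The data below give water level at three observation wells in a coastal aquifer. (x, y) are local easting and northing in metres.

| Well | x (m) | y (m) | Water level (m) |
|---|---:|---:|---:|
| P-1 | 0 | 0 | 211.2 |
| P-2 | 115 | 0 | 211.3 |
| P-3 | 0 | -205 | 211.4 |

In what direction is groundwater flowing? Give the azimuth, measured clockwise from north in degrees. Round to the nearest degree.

∂h/∂x = (211.3 − 211.2) / (115 − 0) = +0.0008696
∂h/∂y = (211.4 − 211.2) / (-205 − 0) = -0.0009756
Flow direction (−∇h) has components (-0.0008696 E, +0.0009756 N).
Azimuth = atan2(E, N) = atan2(-0.0008696, +0.0009756) = 318.3° ≈ 318°.

318°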